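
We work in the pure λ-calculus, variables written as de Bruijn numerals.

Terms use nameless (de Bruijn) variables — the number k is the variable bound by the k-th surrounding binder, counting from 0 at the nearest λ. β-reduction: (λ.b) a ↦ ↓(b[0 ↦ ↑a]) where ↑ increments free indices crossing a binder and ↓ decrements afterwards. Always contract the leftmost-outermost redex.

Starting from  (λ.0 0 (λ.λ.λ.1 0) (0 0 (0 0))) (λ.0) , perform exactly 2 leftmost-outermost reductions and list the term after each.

Answer: after 2 steps: (λ.0) (λ.λ.λ.1 0) ((λ.0) (λ.0) ((λ.0) (λ.0)))

Working:
  start: (λ.0 0 (λ.λ.λ.1 0) (0 0 (0 0))) (λ.0)
  →1  (λ.0) (λ.0) (λ.λ.λ.1 0) ((λ.0) (λ.0) ((λ.0) (λ.0)))
  →2  (λ.0) (λ.λ.λ.1 0) ((λ.0) (λ.0) ((λ.0) (λ.0)))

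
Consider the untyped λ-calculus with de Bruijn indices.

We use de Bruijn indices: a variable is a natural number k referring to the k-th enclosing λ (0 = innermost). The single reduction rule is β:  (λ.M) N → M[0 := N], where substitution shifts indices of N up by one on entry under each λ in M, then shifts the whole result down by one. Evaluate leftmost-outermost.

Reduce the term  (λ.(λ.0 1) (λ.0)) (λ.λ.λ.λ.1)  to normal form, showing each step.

  start: (λ.(λ.0 1) (λ.0)) (λ.λ.λ.λ.1)
  step 1: (λ.0 (λ.λ.λ.λ.1)) (λ.0)
  step 2: (λ.0) (λ.λ.λ.λ.1)
  step 3: λ.λ.λ.λ.1

Answer: normal form = λ.λ.λ.λ.1  (in 3 steps)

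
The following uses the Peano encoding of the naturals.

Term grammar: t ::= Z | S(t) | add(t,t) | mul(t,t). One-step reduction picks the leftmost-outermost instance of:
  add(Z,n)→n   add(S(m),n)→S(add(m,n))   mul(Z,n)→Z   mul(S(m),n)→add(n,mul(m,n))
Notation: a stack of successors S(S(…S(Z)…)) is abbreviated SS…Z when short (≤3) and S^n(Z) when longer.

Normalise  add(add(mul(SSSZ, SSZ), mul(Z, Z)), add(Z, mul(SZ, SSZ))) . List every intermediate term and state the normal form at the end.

  start: add(add(mul(SSSZ, SSZ), mul(Z, Z)), add(Z, mul(SZ, SSZ)))
  →1  add(add(add(SSZ, mul(SSZ, SSZ)), mul(Z, Z)), add(Z, mul(SZ, SSZ)))
  →2  add(add(S(add(SZ, mul(SSZ, SSZ))), mul(Z, Z)), add(Z, mul(SZ, SSZ)))
  →3  add(S(add(add(SZ, mul(SSZ, SSZ)), mul(Z, Z))), add(Z, mul(SZ, SSZ)))
  →4  S(add(add(add(SZ, mul(SSZ, SSZ)), mul(Z, Z)), add(Z, mul(SZ, SSZ))))
  →5  S(add(add(S(add(Z, mul(SSZ, SSZ))), mul(Z, Z)), add(Z, mul(SZ, SSZ))))
  →6  S(add(S(add(add(Z, mul(SSZ, SSZ)), mul(Z, Z))), add(Z, mul(SZ, SSZ))))
  →7  S(S(add(add(add(Z, mul(SSZ, SSZ)), mul(Z, Z)), add(Z, mul(SZ, SSZ)))))
  →8  S(S(add(add(mul(SSZ, SSZ), mul(Z, Z)), add(Z, mul(SZ, SSZ)))))
  →9  S(S(add(add(add(SSZ, mul(SZ, SSZ)), mul(Z, Z)), add(Z, mul(SZ, SSZ)))))
  →10  S(S(add(add(S(add(SZ, mul(SZ, SSZ))), mul(Z, Z)), add(Z, mul(SZ, SSZ)))))
  →11  S(S(add(S(add(add(SZ, mul(SZ, SSZ)), mul(Z, Z))), add(Z, mul(SZ, SSZ)))))
  →12  S(S(S(add(add(add(SZ, mul(SZ, SSZ)), mul(Z, Z)), add(Z, mul(SZ, SSZ))))))
  →13  S(S(S(add(add(S(add(Z, mul(SZ, SSZ))), mul(Z, Z)), add(Z, mul(SZ, SSZ))))))
  →14  S(S(S(add(S(add(add(Z, mul(SZ, SSZ)), mul(Z, Z))), add(Z, mul(SZ, SSZ))))))
  →15  S(S(S(S(add(add(add(Z, mul(SZ, SSZ)), mul(Z, Z)), add(Z, mul(SZ, SSZ)))))))
  →16  S(S(S(S(add(add(mul(SZ, SSZ), mul(Z, Z)), add(Z, mul(SZ, SSZ)))))))
  →17  S(S(S(S(add(add(add(SSZ, mul(Z, SSZ)), mul(Z, Z)), add(Z, mul(SZ, SSZ)))))))
  →18  S(S(S(S(add(add(S(add(SZ, mul(Z, SSZ))), mul(Z, Z)), add(Z, mul(SZ, SSZ)))))))
  →19  S(S(S(S(add(S(add(add(SZ, mul(Z, SSZ)), mul(Z, Z))), add(Z, mul(SZ, SSZ)))))))
  →20  S(S(S(S(S(add(add(add(SZ, mul(Z, SSZ)), mul(Z, Z)), add(Z, mul(SZ, SSZ))))))))
  →21  S(S(S(S(S(add(add(S(add(Z, mul(Z, SSZ))), mul(Z, Z)), add(Z, mul(SZ, SSZ))))))))
  →22  S(S(S(S(S(add(S(add(add(Z, mul(Z, SSZ)), mul(Z, Z))), add(Z, mul(SZ, SSZ))))))))
  →23  S(S(S(S(S(S(add(add(add(Z, mul(Z, SSZ)), mul(Z, Z)), add(Z, mul(SZ, SSZ)))))))))
  →24  S(S(S(S(S(S(add(add(mul(Z, SSZ), mul(Z, Z)), add(Z, mul(SZ, SSZ)))))))))
  →25  S(S(S(S(S(S(add(add(Z, mul(Z, Z)), add(Z, mul(SZ, SSZ)))))))))
  →26  S(S(S(S(S(S(add(mul(Z, Z), add(Z, mul(SZ, SSZ)))))))))
  →27  S(S(S(S(S(S(add(Z, add(Z, mul(SZ, SSZ)))))))))
  →28  S(S(S(S(S(S(add(Z, mul(SZ, SSZ))))))))
  →29  S(S(S(S(S(S(mul(SZ, SSZ)))))))
  →30  S(S(S(S(S(S(add(SSZ, mul(Z, SSZ))))))))
  →31  S(S(S(S(S(S(S(add(SZ, mul(Z, SSZ)))))))))
  →32  S(S(S(S(S(S(S(S(add(Z, mul(Z, SSZ))))))))))
  →33  S(S(S(S(S(S(S(S(mul(Z, SSZ)))))))))
  →34  S^8(Z)

Answer: normal form = S^8(Z)  (in 34 steps)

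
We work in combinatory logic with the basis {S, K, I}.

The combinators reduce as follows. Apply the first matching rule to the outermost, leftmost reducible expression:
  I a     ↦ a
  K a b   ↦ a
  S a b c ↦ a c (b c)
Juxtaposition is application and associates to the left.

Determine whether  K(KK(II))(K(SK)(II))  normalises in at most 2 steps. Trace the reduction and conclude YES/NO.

Answer: YES — reaches normal form K in 2 ≤ 2 steps

Derivation:
  start: K(KK(II))(K(SK)(II))
  [1] KK(II)
  [2] K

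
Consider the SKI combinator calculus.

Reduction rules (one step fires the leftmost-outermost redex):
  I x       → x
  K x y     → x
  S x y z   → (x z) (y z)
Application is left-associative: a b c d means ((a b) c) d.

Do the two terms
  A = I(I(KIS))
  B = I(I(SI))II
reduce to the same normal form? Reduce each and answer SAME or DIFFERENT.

Answer: SAME — A ⇓ I, B ⇓ I

Derivation:
Term A:
  start: I(I(KIS))
  →1  I(KIS)
  →2  KIS
  →3  I

Term B:
  start: I(I(SI))II
  →1  I(SI)II
  →2  SIII
  →3  II(II)
  →4  I(II)
  →5  II
  →6  I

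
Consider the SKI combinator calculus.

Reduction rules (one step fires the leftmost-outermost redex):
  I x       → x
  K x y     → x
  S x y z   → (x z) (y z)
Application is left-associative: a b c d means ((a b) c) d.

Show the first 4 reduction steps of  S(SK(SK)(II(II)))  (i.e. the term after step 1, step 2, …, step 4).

  start: S(SK(SK)(II(II)))
  step 1: S(K(II(II))(SK(II(II))))
  step 2: S(II(II))
  step 3: S(I(II))
  step 4: S(II)

Answer: after 4 steps: S(II)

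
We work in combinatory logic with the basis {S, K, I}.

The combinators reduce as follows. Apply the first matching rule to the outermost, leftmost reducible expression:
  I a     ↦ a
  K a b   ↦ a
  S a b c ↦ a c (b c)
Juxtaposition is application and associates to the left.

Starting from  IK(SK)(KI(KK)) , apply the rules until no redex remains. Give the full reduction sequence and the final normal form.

  start: IK(SK)(KI(KK))
  →1  K(SK)(KI(KK))
  →2  SK

Answer: normal form = SK  (in 2 steps)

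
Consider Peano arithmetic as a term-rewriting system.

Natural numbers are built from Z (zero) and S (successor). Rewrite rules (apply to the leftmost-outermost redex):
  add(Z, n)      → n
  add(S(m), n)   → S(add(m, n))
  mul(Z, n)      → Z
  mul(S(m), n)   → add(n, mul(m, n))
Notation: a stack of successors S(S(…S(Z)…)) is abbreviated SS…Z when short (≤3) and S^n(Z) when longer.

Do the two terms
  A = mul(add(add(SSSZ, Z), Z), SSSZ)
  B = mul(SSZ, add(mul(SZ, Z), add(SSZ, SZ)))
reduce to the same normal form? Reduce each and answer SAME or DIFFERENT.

Term A:
  start: mul(add(add(SSSZ, Z), Z), SSSZ)
  →1  mul(add(S(add(SSZ, Z)), Z), SSSZ)
  →2  mul(S(add(add(SSZ, Z), Z)), SSSZ)
  →3  add(SSSZ, mul(add(add(SSZ, Z), Z), SSSZ))
  →4  S(add(SSZ, mul(add(add(SSZ, Z), Z), SSSZ)))
  →5  S(S(add(SZ, mul(add(add(SSZ, Z), Z), SSSZ))))
  →6  S(S(S(add(Z, mul(add(add(SSZ, Z), Z), SSSZ)))))
  →7  S(S(S(mul(add(add(SSZ, Z), Z), SSSZ))))
  →8  S(S(S(mul(add(S(add(SZ, Z)), Z), SSSZ))))
  →9  S(S(S(mul(S(add(add(SZ, Z), Z)), SSSZ))))
  →10  S(S(S(add(SSSZ, mul(add(add(SZ, Z), Z), SSSZ)))))
  →11  S(S(S(S(add(SSZ, mul(add(add(SZ, Z), Z), SSSZ))))))
  →12  S(S(S(S(S(add(SZ, mul(add(add(SZ, Z), Z), SSSZ)))))))
  →13  S(S(S(S(S(S(add(Z, mul(add(add(SZ, Z), Z), SSSZ))))))))
  →14  S(S(S(S(S(S(mul(add(add(SZ, Z), Z), SSSZ)))))))
  →15  S(S(S(S(S(S(mul(add(S(add(Z, Z)), Z), SSSZ)))))))
  →16  S(S(S(S(S(S(mul(S(add(add(Z, Z), Z)), SSSZ)))))))
  →17  S(S(S(S(S(S(add(SSSZ, mul(add(add(Z, Z), Z), SSSZ))))))))
  →18  S(S(S(S(S(S(S(add(SSZ, mul(add(add(Z, Z), Z), SSSZ)))))))))
  →19  S(S(S(S(S(S(S(S(add(SZ, mul(add(add(Z, Z), Z), SSSZ))))))))))
  →20  S(S(S(S(S(S(S(S(S(add(Z, mul(add(add(Z, Z), Z), SSSZ)))))))))))
  →21  S(S(S(S(S(S(S(S(S(mul(add(add(Z, Z), Z), SSSZ))))))))))
  →22  S(S(S(S(S(S(S(S(S(mul(add(Z, Z), SSSZ))))))))))
  →23  S(S(S(S(S(S(S(S(S(mul(Z, SSSZ))))))))))
  →24  S^9(Z)

Term B:
  start: mul(SSZ, add(mul(SZ, Z), add(SSZ, SZ)))
  →1  add(add(mul(SZ, Z), add(SSZ, SZ)), mul(SZ, add(mul(SZ, Z), add(SSZ, SZ))))
  →2  add(add(add(Z, mul(Z, Z)), add(SSZ, SZ)), mul(SZ, add(mul(SZ, Z), add(SSZ, SZ))))
  →3  add(add(mul(Z, Z), add(SSZ, SZ)), mul(SZ, add(mul(SZ, Z), add(SSZ, SZ))))
  →4  add(add(Z, add(SSZ, SZ)), mul(SZ, add(mul(SZ, Z), add(SSZ, SZ))))
  →5  add(add(SSZ, SZ), mul(SZ, add(mul(SZ, Z), add(SSZ, SZ))))
  →6  add(S(add(SZ, SZ)), mul(SZ, add(mul(SZ, Z), add(SSZ, SZ))))
  →7  S(add(add(SZ, SZ), mul(SZ, add(mul(SZ, Z), add(SSZ, SZ)))))
  →8  S(add(S(add(Z, SZ)), mul(SZ, add(mul(SZ, Z), add(SSZ, SZ)))))
  →9  S(S(add(add(Z, SZ), mul(SZ, add(mul(SZ, Z), add(SSZ, SZ))))))
  →10  S(S(add(SZ, mul(SZ, add(mul(SZ, Z), add(SSZ, SZ))))))
  →11  S(S(S(add(Z, mul(SZ, add(mul(SZ, Z), add(SSZ, SZ)))))))
  →12  S(S(S(mul(SZ, add(mul(SZ, Z), add(SSZ, SZ))))))
  →13  S(S(S(add(add(mul(SZ, Z), add(SSZ, SZ)), mul(Z, add(mul(SZ, Z), add(SSZ, SZ)))))))
  →14  S(S(S(add(add(add(Z, mul(Z, Z)), add(SSZ, SZ)), mul(Z, add(mul(SZ, Z), add(SSZ, SZ)))))))
  →15  S(S(S(add(add(mul(Z, Z), add(SSZ, SZ)), mul(Z, add(mul(SZ, Z), add(SSZ, SZ)))))))
  →16  S(S(S(add(add(Z, add(SSZ, SZ)), mul(Z, add(mul(SZ, Z), add(SSZ, SZ)))))))
  →17  S(S(S(add(add(SSZ, SZ), mul(Z, add(mul(SZ, Z), add(SSZ, SZ)))))))
  →18  S(S(S(add(S(add(SZ, SZ)), mul(Z, add(mul(SZ, Z), add(SSZ, SZ)))))))
  →19  S(S(S(S(add(add(SZ, SZ), mul(Z, add(mul(SZ, Z), add(SSZ, SZ))))))))
  →20  S(S(S(S(add(S(add(Z, SZ)), mul(Z, add(mul(SZ, Z), add(SSZ, SZ))))))))
  →21  S(S(S(S(S(add(add(Z, SZ), mul(Z, add(mul(SZ, Z), add(SSZ, SZ)))))))))
  →22  S(S(S(S(S(add(SZ, mul(Z, add(mul(SZ, Z), add(SSZ, SZ)))))))))
  →23  S(S(S(S(S(S(add(Z, mul(Z, add(mul(SZ, Z), add(SSZ, SZ))))))))))
  →24  S(S(S(S(S(S(mul(Z, add(mul(SZ, Z), add(SSZ, SZ)))))))))
  →25  S^6(Z)

Answer: DIFFERENT — A ⇓ S^9(Z), B ⇓ S^6(Z)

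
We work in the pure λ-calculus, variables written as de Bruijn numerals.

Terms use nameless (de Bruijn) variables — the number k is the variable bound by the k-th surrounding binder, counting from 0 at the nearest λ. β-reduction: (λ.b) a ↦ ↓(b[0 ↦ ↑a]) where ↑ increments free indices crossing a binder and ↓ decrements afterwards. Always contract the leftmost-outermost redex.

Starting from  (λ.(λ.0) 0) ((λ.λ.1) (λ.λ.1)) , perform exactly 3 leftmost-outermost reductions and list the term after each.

  start: (λ.(λ.0) 0) ((λ.λ.1) (λ.λ.1))
  →1  (λ.0) ((λ.λ.1) (λ.λ.1))
  →2  (λ.λ.1) (λ.λ.1)
  →3  λ.λ.λ.1

Answer: after 3 steps: λ.λ.λ.1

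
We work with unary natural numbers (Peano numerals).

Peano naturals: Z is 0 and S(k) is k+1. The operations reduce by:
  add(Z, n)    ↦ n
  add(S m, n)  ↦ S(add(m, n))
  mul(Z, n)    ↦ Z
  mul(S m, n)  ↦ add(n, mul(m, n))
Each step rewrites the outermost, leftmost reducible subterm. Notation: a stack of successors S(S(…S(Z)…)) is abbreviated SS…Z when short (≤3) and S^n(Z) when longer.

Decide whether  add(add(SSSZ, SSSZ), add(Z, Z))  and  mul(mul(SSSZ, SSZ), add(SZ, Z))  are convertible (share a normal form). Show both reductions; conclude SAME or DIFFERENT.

Term A:
  start: add(add(SSSZ, SSSZ), add(Z, Z))
  →1  add(S(add(SSZ, SSSZ)), add(Z, Z))
  →2  S(add(add(SSZ, SSSZ), add(Z, Z)))
  →3  S(add(S(add(SZ, SSSZ)), add(Z, Z)))
  →4  S(S(add(add(SZ, SSSZ), add(Z, Z))))
  →5  S(S(add(S(add(Z, SSSZ)), add(Z, Z))))
  →6  S(S(S(add(add(Z, SSSZ), add(Z, Z)))))
  →7  S(S(S(add(SSSZ, add(Z, Z)))))
  →8  S(S(S(S(add(SSZ, add(Z, Z))))))
  →9  S(S(S(S(S(add(SZ, add(Z, Z)))))))
  →10  S(S(S(S(S(S(add(Z, add(Z, Z))))))))
  →11  S(S(S(S(S(S(add(Z, Z)))))))
  →12  S^6(Z)

Term B:
  start: mul(mul(SSSZ, SSZ), add(SZ, Z))
  →1  mul(add(SSZ, mul(SSZ, SSZ)), add(SZ, Z))
  →2  mul(S(add(SZ, mul(SSZ, SSZ))), add(SZ, Z))
  →3  add(add(SZ, Z), mul(add(SZ, mul(SSZ, SSZ)), add(SZ, Z)))
  →4  add(S(add(Z, Z)), mul(add(SZ, mul(SSZ, SSZ)), add(SZ, Z)))
  →5  S(add(add(Z, Z), mul(add(SZ, mul(SSZ, SSZ)), add(SZ, Z))))
  →6  S(add(Z, mul(add(SZ, mul(SSZ, SSZ)), add(SZ, Z))))
  →7  S(mul(add(SZ, mul(SSZ, SSZ)), add(SZ, Z)))
  →8  S(mul(S(add(Z, mul(SSZ, SSZ))), add(SZ, Z)))
  →9  S(add(add(SZ, Z), mul(add(Z, mul(SSZ, SSZ)), add(SZ, Z))))
  →10  S(add(S(add(Z, Z)), mul(add(Z, mul(SSZ, SSZ)), add(SZ, Z))))
  →11  S(S(add(add(Z, Z), mul(add(Z, mul(SSZ, SSZ)), add(SZ, Z)))))
  →12  S(S(add(Z, mul(add(Z, mul(SSZ, SSZ)), add(SZ, Z)))))
  →13  S(S(mul(add(Z, mul(SSZ, SSZ)), add(SZ, Z))))
  →14  S(S(mul(mul(SSZ, SSZ), add(SZ, Z))))
  →15  S(S(mul(add(SSZ, mul(SZ, SSZ)), add(SZ, Z))))
  →16  S(S(mul(S(add(SZ, mul(SZ, SSZ))), add(SZ, Z))))
  →17  S(S(add(add(SZ, Z), mul(add(SZ, mul(SZ, SSZ)), add(SZ, Z)))))
  →18  S(S(add(S(add(Z, Z)), mul(add(SZ, mul(SZ, SSZ)), add(SZ, Z)))))
  →19  S(S(S(add(add(Z, Z), mul(add(SZ, mul(SZ, SSZ)), add(SZ, Z))))))
  →20  S(S(S(add(Z, mul(add(SZ, mul(SZ, SSZ)), add(SZ, Z))))))
  →21  S(S(S(mul(add(SZ, mul(SZ, SSZ)), add(SZ, Z)))))
  →22  S(S(S(mul(S(add(Z, mul(SZ, SSZ))), add(SZ, Z)))))
  →23  S(S(S(add(add(SZ, Z), mul(add(Z, mul(SZ, SSZ)), add(SZ, Z))))))
  →24  S(S(S(add(S(add(Z, Z)), mul(add(Z, mul(SZ, SSZ)), add(SZ, Z))))))
  →25  S(S(S(S(add(add(Z, Z), mul(add(Z, mul(SZ, SSZ)), add(SZ, Z)))))))
  →26  S(S(S(S(add(Z, mul(add(Z, mul(SZ, SSZ)), add(SZ, Z)))))))
  →27  S(S(S(S(mul(add(Z, mul(SZ, SSZ)), add(SZ, Z))))))
  →28  S(S(S(S(mul(mul(SZ, SSZ), add(SZ, Z))))))
  →29  S(S(S(S(mul(add(SSZ, mul(Z, SSZ)), add(SZ, Z))))))
  →30  S(S(S(S(mul(S(add(SZ, mul(Z, SSZ))), add(SZ, Z))))))
  →31  S(S(S(S(add(add(SZ, Z), mul(add(SZ, mul(Z, SSZ)), add(SZ, Z)))))))
  →32  S(S(S(S(add(S(add(Z, Z)), mul(add(SZ, mul(Z, SSZ)), add(SZ, Z)))))))
  →33  S(S(S(S(S(add(add(Z, Z), mul(add(SZ, mul(Z, SSZ)), add(SZ, Z))))))))
  →34  S(S(S(S(S(add(Z, mul(add(SZ, mul(Z, SSZ)), add(SZ, Z))))))))
  →35  S(S(S(S(S(mul(add(SZ, mul(Z, SSZ)), add(SZ, Z)))))))
  →36  S(S(S(S(S(mul(S(add(Z, mul(Z, SSZ))), add(SZ, Z)))))))
  →37  S(S(S(S(S(add(add(SZ, Z), mul(add(Z, mul(Z, SSZ)), add(SZ, Z))))))))
  →38  S(S(S(S(S(add(S(add(Z, Z)), mul(add(Z, mul(Z, SSZ)), add(SZ, Z))))))))
  →39  S(S(S(S(S(S(add(add(Z, Z), mul(add(Z, mul(Z, SSZ)), add(SZ, Z)))))))))
  →40  S(S(S(S(S(S(add(Z, mul(add(Z, mul(Z, SSZ)), add(SZ, Z)))))))))
  →41  S(S(S(S(S(S(mul(add(Z, mul(Z, SSZ)), add(SZ, Z))))))))
  →42  S(S(S(S(S(S(mul(mul(Z, SSZ), add(SZ, Z))))))))
  →43  S(S(S(S(S(S(mul(Z, add(SZ, Z))))))))
  →44  S^6(Z)

Answer: SAME — A ⇓ S^6(Z), B ⇓ S^6(Z)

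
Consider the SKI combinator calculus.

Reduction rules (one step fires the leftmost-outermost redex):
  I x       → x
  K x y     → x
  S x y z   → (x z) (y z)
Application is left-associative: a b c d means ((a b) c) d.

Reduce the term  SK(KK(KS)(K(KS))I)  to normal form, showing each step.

  start: SK(KK(KS)(K(KS))I)
  [1] SK(K(K(KS))I)
  [2] SK(K(KS))

Answer: normal form = SK(K(KS))  (in 2 steps)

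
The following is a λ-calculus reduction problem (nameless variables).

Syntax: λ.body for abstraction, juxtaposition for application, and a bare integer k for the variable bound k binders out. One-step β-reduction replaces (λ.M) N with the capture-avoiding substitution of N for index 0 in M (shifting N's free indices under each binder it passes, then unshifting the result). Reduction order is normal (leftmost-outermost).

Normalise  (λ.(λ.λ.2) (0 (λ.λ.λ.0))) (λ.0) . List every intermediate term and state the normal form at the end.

Answer: normal form = λ.λ.0  (in 2 steps)

Working:
  start: (λ.(λ.λ.2) (0 (λ.λ.λ.0))) (λ.0)
  step 1: (λ.λ.λ.0) ((λ.0) (λ.λ.λ.0))
  step 2: λ.λ.0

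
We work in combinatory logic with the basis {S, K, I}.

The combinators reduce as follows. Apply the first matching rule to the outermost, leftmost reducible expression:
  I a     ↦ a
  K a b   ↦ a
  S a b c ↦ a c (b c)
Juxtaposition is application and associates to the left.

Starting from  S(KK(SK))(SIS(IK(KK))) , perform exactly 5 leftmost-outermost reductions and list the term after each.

  start: S(KK(SK))(SIS(IK(KK)))
  step 1: SK(SIS(IK(KK)))
  step 2: SK(I(IK(KK))(S(IK(KK))))
  step 3: SK(IK(KK)(S(IK(KK))))
  step 4: SK(K(KK)(S(IK(KK))))
  step 5: SK(KK)

Answer: after 5 steps: SK(KK)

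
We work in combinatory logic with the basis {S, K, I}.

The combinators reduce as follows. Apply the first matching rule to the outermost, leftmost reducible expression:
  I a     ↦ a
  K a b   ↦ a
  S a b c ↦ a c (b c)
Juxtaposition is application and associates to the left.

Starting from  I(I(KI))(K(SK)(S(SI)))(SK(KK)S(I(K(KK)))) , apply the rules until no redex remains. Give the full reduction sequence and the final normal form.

Answer: normal form = S(K(KK))  (in 7 steps)

Derivation:
  start: I(I(KI))(K(SK)(S(SI)))(SK(KK)S(I(K(KK))))
  →1  I(KI)(K(SK)(S(SI)))(SK(KK)S(I(K(KK))))
  →2  KI(K(SK)(S(SI)))(SK(KK)S(I(K(KK))))
  →3  I(SK(KK)S(I(K(KK))))
  →4  SK(KK)S(I(K(KK)))
  →5  KS(KKS)(I(K(KK)))
  →6  S(I(K(KK)))
  →7  S(K(KK))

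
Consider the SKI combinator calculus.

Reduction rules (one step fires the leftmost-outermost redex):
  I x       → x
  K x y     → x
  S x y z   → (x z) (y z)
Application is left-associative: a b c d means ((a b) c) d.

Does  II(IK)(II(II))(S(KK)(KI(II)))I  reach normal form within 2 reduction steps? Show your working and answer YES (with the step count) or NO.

Answer: NO — after 2 steps the term is IK(II(II))(S(KK)(KI(II)))I, not yet normal

Reduction:
  start: II(IK)(II(II))(S(KK)(KI(II)))I
  step 1: I(IK)(II(II))(S(KK)(KI(II)))I
  step 2: IK(II(II))(S(KK)(KI(II)))I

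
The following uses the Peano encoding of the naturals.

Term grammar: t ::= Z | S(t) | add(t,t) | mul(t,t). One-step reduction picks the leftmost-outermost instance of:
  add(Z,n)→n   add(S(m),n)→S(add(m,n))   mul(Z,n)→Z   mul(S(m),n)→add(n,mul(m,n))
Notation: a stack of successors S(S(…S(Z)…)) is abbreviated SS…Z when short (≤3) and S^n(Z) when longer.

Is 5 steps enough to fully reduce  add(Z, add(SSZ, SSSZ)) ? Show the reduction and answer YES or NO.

  start: add(Z, add(SSZ, SSSZ))
  →1  add(SSZ, SSSZ)
  →2  S(add(SZ, SSSZ))
  →3  S(S(add(Z, SSSZ)))
  →4  S^5(Z)

Answer: YES — reaches normal form S^5(Z) in 4 ≤ 5 steps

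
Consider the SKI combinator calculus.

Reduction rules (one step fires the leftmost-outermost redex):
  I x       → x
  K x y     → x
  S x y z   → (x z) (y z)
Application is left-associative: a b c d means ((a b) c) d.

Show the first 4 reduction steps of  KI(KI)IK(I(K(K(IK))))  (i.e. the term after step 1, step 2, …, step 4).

Answer: after 4 steps: K(K(K(IK)))

Derivation:
  start: KI(KI)IK(I(K(K(IK))))
  step 1: IIK(I(K(K(IK))))
  step 2: IK(I(K(K(IK))))
  step 3: K(I(K(K(IK))))
  step 4: K(K(K(IK)))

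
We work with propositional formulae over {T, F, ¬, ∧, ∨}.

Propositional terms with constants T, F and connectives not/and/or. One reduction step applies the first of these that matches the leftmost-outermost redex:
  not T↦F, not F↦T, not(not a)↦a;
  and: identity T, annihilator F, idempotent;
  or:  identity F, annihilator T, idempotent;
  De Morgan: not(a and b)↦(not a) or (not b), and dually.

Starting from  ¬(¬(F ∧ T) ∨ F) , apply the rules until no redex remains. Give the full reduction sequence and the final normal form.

Answer: normal form = F  (in 4 steps)

Working:
  start: ¬(¬(F ∧ T) ∨ F)
  step 1: ¬¬(F ∧ T) ∧ ¬F
  step 2: (F ∧ T) ∧ ¬F
  step 3: F ∧ ¬F
  step 4: F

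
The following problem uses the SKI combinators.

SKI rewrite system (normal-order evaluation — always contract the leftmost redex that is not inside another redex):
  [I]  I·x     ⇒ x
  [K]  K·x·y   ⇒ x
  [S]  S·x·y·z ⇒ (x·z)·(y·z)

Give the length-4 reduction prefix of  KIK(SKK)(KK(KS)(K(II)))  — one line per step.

Answer: after 4 steps: KK(KS)(K(II))

Working:
  start: KIK(SKK)(KK(KS)(K(II)))
  step 1: I(SKK)(KK(KS)(K(II)))
  step 2: SKK(KK(KS)(K(II)))
  step 3: K(KK(KS)(K(II)))(K(KK(KS)(K(II))))
  step 4: KK(KS)(K(II))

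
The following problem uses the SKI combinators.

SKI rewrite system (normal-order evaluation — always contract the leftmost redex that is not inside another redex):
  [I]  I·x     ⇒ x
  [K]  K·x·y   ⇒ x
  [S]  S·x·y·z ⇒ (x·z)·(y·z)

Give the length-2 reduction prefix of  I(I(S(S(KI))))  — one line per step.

Answer: after 2 steps: S(S(KI))

Derivation:
  start: I(I(S(S(KI))))
  step 1: I(S(S(KI)))
  step 2: S(S(KI))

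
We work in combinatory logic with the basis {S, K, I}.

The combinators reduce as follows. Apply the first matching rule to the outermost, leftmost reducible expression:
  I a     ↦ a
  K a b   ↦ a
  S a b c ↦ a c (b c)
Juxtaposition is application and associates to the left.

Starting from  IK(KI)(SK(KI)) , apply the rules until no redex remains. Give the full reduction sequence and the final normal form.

  start: IK(KI)(SK(KI))
  [1] K(KI)(SK(KI))
  [2] KI

Answer: normal form = KI  (in 2 steps)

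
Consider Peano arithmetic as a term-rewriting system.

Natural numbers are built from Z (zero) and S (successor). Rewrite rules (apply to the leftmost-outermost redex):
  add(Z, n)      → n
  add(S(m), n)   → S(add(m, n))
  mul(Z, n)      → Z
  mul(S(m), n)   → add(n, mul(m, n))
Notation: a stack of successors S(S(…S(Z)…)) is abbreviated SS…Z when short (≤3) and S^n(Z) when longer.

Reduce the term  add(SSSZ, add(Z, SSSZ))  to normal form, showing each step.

Answer: normal form = S^6(Z)  (in 5 steps)

Reduction:
  start: add(SSSZ, add(Z, SSSZ))
  step 1: S(add(SSZ, add(Z, SSSZ)))
  step 2: S(S(add(SZ, add(Z, SSSZ))))
  step 3: S(S(S(add(Z, add(Z, SSSZ)))))
  step 4: S(S(S(add(Z, SSSZ))))
  step 5: S^6(Z)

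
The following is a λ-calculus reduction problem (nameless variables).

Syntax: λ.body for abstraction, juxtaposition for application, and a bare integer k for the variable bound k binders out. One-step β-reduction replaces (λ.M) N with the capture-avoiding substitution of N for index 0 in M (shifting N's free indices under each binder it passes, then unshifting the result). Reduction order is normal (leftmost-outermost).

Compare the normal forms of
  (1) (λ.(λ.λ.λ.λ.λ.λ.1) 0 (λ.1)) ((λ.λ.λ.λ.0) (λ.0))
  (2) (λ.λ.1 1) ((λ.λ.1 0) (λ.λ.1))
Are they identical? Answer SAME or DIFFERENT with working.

Term A:
  start: (λ.(λ.λ.λ.λ.λ.λ.1) 0 (λ.1)) ((λ.λ.λ.λ.0) (λ.0))
  step 1: (λ.λ.λ.λ.λ.λ.1) ((λ.λ.λ.λ.0) (λ.0)) (λ.(λ.λ.λ.λ.0) (λ.0))
  step 2: (λ.λ.λ.λ.λ.1) (λ.(λ.λ.λ.λ.0) (λ.0))
  step 3: λ.λ.λ.λ.1

Term B:
  start: (λ.λ.1 1) ((λ.λ.1 0) (λ.λ.1))
  step 1: λ.(λ.λ.1 0) (λ.λ.1) ((λ.λ.1 0) (λ.λ.1))
  step 2: λ.(λ.(λ.λ.1) 0) ((λ.λ.1 0) (λ.λ.1))
  step 3: λ.(λ.λ.1) ((λ.λ.1 0) (λ.λ.1))
  step 4: λ.λ.(λ.λ.1 0) (λ.λ.1)
  step 5: λ.λ.λ.(λ.λ.1) 0
  step 6: λ.λ.λ.λ.1

Answer: SAME — A ⇓ λ.λ.λ.λ.1, B ⇓ λ.λ.λ.λ.1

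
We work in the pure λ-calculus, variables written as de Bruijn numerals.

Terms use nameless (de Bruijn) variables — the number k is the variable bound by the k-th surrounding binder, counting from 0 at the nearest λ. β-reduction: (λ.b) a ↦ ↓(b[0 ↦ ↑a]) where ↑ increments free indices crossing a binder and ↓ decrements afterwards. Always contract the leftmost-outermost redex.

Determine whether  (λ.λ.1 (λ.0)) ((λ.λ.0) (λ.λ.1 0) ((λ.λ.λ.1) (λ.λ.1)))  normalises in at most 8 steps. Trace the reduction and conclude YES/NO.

Answer: YES — reaches normal form λ.λ.λ.0 in 5 ≤ 8 steps

Derivation:
  start: (λ.λ.1 (λ.0)) ((λ.λ.0) (λ.λ.1 0) ((λ.λ.λ.1) (λ.λ.1)))
  [1] λ.(λ.λ.0) (λ.λ.1 0) ((λ.λ.λ.1) (λ.λ.1)) (λ.0)
  [2] λ.(λ.0) ((λ.λ.λ.1) (λ.λ.1)) (λ.0)
  [3] λ.(λ.λ.λ.1) (λ.λ.1) (λ.0)
  [4] λ.(λ.λ.1) (λ.0)
  [5] λ.λ.λ.0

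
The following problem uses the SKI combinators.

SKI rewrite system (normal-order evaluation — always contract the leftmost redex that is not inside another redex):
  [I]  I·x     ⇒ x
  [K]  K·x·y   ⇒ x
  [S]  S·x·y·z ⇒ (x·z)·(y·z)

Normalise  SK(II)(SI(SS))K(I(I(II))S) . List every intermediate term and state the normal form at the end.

  start: SK(II)(SI(SS))K(I(I(II))S)
  [1] K(SI(SS))(II(SI(SS)))K(I(I(II))S)
  [2] SI(SS)K(I(I(II))S)
  [3] IK(SSK)(I(I(II))S)
  [4] K(SSK)(I(I(II))S)
  [5] SSK

Answer: normal form = SSK  (in 5 steps)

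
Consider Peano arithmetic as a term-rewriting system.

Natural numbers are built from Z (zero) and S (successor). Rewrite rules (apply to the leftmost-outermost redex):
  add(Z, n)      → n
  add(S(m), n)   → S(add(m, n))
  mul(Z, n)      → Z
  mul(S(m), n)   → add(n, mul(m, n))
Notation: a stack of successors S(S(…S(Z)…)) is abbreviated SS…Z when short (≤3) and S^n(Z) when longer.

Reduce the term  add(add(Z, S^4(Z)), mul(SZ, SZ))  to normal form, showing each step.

Answer: normal form = S^5(Z)  (in 10 steps)

Working:
  start: add(add(Z, S^4(Z)), mul(SZ, SZ))
  [1] add(S^4(Z), mul(SZ, SZ))
  [2] S(add(SSSZ, mul(SZ, SZ)))
  [3] S(S(add(SSZ, mul(SZ, SZ))))
  [4] S(S(S(add(SZ, mul(SZ, SZ)))))
  [5] S(S(S(S(add(Z, mul(SZ, SZ))))))
  [6] S(S(S(S(mul(SZ, SZ)))))
  [7] S(S(S(S(add(SZ, mul(Z, SZ))))))
  [8] S(S(S(S(S(add(Z, mul(Z, SZ)))))))
  [9] S(S(S(S(S(mul(Z, SZ))))))
  [10] S^5(Z)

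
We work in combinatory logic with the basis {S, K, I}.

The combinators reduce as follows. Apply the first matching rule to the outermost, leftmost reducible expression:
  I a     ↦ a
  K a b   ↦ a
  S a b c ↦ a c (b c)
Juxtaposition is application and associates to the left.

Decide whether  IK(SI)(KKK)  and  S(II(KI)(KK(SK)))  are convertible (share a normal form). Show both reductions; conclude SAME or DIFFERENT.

Term A:
  start: IK(SI)(KKK)
  →1  K(SI)(KKK)
  →2  SI

Term B:
  start: S(II(KI)(KK(SK)))
  →1  S(I(KI)(KK(SK)))
  →2  S(KI(KK(SK)))
  →3  SI

Answer: SAME — A ⇓ SI, B ⇓ SI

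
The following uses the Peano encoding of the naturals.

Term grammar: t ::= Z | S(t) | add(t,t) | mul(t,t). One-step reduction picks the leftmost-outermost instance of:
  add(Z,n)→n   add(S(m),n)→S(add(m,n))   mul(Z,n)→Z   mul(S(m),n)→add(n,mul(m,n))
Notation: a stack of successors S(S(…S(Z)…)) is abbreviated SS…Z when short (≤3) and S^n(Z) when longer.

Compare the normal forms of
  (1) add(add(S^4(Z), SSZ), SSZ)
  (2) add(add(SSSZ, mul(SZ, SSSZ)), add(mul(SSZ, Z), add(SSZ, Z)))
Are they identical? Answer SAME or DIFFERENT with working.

Answer: SAME — A ⇓ S^8(Z), B ⇓ S^8(Z)

Derivation:
Term A:
  start: add(add(S^4(Z), SSZ), SSZ)
  [1] add(S(add(SSSZ, SSZ)), SSZ)
  [2] S(add(add(SSSZ, SSZ), SSZ))
  [3] S(add(S(add(SSZ, SSZ)), SSZ))
  [4] S(S(add(add(SSZ, SSZ), SSZ)))
  [5] S(S(add(S(add(SZ, SSZ)), SSZ)))
  [6] S(S(S(add(add(SZ, SSZ), SSZ))))
  [7] S(S(S(add(S(add(Z, SSZ)), SSZ))))
  [8] S(S(S(S(add(add(Z, SSZ), SSZ)))))
  [9] S(S(S(S(add(SSZ, SSZ)))))
  [10] S(S(S(S(S(add(SZ, SSZ))))))
  [11] S(S(S(S(S(S(add(Z, SSZ)))))))
  [12] S^8(Z)

Term B:
  start: add(add(SSSZ, mul(SZ, SSSZ)), add(mul(SSZ, Z), add(SSZ, Z)))
  [1] add(S(add(SSZ, mul(SZ, SSSZ))), add(mul(SSZ, Z), add(SSZ, Z)))
  [2] S(add(add(SSZ, mul(SZ, SSSZ)), add(mul(SSZ, Z), add(SSZ, Z))))
  [3] S(add(S(add(SZ, mul(SZ, SSSZ))), add(mul(SSZ, Z), add(SSZ, Z))))
  [4] S(S(add(add(SZ, mul(SZ, SSSZ)), add(mul(SSZ, Z), add(SSZ, Z)))))
  [5] S(S(add(S(add(Z, mul(SZ, SSSZ))), add(mul(SSZ, Z), add(SSZ, Z)))))
  [6] S(S(S(add(add(Z, mul(SZ, SSSZ)), add(mul(SSZ, Z), add(SSZ, Z))))))
  [7] S(S(S(add(mul(SZ, SSSZ), add(mul(SSZ, Z), add(SSZ, Z))))))
  [8] S(S(S(add(add(SSSZ, mul(Z, SSSZ)), add(mul(SSZ, Z), add(SSZ, Z))))))
  [9] S(S(S(add(S(add(SSZ, mul(Z, SSSZ))), add(mul(SSZ, Z), add(SSZ, Z))))))
  [10] S(S(S(S(add(add(SSZ, mul(Z, SSSZ)), add(mul(SSZ, Z), add(SSZ, Z)))))))
  [11] S(S(S(S(add(S(add(SZ, mul(Z, SSSZ))), add(mul(SSZ, Z), add(SSZ, Z)))))))
  [12] S(S(S(S(S(add(add(SZ, mul(Z, SSSZ)), add(mul(SSZ, Z), add(SSZ, Z))))))))
  [13] S(S(S(S(S(add(S(add(Z, mul(Z, SSSZ))), add(mul(SSZ, Z), add(SSZ, Z))))))))
  [14] S(S(S(S(S(S(add(add(Z, mul(Z, SSSZ)), add(mul(SSZ, Z), add(SSZ, Z)))))))))
  [15] S(S(S(S(S(S(add(mul(Z, SSSZ), add(mul(SSZ, Z), add(SSZ, Z)))))))))
  [16] S(S(S(S(S(S(add(Z, add(mul(SSZ, Z), add(SSZ, Z)))))))))
  [17] S(S(S(S(S(S(add(mul(SSZ, Z), add(SSZ, Z))))))))
  [18] S(S(S(S(S(S(add(add(Z, mul(SZ, Z)), add(SSZ, Z))))))))
  [19] S(S(S(S(S(S(add(mul(SZ, Z), add(SSZ, Z))))))))
  [20] S(S(S(S(S(S(add(add(Z, mul(Z, Z)), add(SSZ, Z))))))))
  [21] S(S(S(S(S(S(add(mul(Z, Z), add(SSZ, Z))))))))
  [22] S(S(S(S(S(S(add(Z, add(SSZ, Z))))))))
  [23] S(S(S(S(S(S(add(SSZ, Z)))))))
  [24] S(S(S(S(S(S(S(add(SZ, Z))))))))
  [25] S(S(S(S(S(S(S(S(add(Z, Z)))))))))
  [26] S^8(Z)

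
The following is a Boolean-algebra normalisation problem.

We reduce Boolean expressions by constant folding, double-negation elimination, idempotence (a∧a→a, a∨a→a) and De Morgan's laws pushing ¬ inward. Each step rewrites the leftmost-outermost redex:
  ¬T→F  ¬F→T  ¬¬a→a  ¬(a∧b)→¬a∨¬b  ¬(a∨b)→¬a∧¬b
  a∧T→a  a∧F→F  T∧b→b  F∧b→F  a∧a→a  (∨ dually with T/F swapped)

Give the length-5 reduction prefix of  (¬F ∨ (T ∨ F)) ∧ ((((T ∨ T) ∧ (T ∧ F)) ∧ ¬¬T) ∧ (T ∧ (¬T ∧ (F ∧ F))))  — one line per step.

Answer: after 5 steps: ((T ∧ F) ∧ ¬¬T) ∧ (T ∧ (¬T ∧ (F ∧ F)))

Derivation:
  start: (¬F ∨ (T ∨ F)) ∧ ((((T ∨ T) ∧ (T ∧ F)) ∧ ¬¬T) ∧ (T ∧ (¬T ∧ (F ∧ F))))
  →1  (T ∨ (T ∨ F)) ∧ ((((T ∨ T) ∧ (T ∧ F)) ∧ ¬¬T) ∧ (T ∧ (¬T ∧ (F ∧ F))))
  →2  T ∧ ((((T ∨ T) ∧ (T ∧ F)) ∧ ¬¬T) ∧ (T ∧ (¬T ∧ (F ∧ F))))
  →3  (((T ∨ T) ∧ (T ∧ F)) ∧ ¬¬T) ∧ (T ∧ (¬T ∧ (F ∧ F)))
  →4  ((T ∧ (T ∧ F)) ∧ ¬¬T) ∧ (T ∧ (¬T ∧ (F ∧ F)))
  →5  ((T ∧ F) ∧ ¬¬T) ∧ (T ∧ (¬T ∧ (F ∧ F)))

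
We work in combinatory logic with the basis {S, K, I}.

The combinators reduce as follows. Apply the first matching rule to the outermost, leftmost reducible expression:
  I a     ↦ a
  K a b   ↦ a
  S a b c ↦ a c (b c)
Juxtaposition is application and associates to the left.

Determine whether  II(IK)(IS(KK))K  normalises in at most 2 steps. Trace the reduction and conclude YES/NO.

  start: II(IK)(IS(KK))K
  step 1: I(IK)(IS(KK))K
  step 2: IK(IS(KK))K

Answer: NO — after 2 steps the term is IK(IS(KK))K, not yet normal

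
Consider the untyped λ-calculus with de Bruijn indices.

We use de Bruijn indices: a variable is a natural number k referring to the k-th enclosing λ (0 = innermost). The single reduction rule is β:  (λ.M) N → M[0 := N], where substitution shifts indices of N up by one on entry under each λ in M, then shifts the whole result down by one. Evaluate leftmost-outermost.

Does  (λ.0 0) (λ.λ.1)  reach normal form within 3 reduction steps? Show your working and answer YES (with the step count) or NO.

  start: (λ.0 0) (λ.λ.1)
  →1  (λ.λ.1) (λ.λ.1)
  →2  λ.λ.λ.1

Answer: YES — reaches normal form λ.λ.λ.1 in 2 ≤ 3 steps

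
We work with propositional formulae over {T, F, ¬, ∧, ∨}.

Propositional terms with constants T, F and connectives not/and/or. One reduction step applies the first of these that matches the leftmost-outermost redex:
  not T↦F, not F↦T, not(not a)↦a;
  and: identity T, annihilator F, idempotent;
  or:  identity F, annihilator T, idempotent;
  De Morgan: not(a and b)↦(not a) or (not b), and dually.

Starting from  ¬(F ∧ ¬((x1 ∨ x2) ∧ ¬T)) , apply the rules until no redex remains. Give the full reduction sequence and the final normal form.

  start: ¬(F ∧ ¬((x1 ∨ x2) ∧ ¬T))
  →1  ¬F ∨ ¬¬((x1 ∨ x2) ∧ ¬T)
  →2  T ∨ ¬¬((x1 ∨ x2) ∧ ¬T)
  →3  T

Answer: normal form = T  (in 3 steps)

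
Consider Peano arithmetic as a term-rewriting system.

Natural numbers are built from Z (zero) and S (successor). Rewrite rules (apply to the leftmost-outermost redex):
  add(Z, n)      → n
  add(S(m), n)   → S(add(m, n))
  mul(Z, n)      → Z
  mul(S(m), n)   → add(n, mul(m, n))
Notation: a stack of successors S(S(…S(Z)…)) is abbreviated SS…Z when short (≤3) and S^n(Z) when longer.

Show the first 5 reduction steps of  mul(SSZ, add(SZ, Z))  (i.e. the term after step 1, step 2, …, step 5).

Answer: after 5 steps: S(mul(SZ, add(SZ, Z)))

Derivation:
  start: mul(SSZ, add(SZ, Z))
  step 1: add(add(SZ, Z), mul(SZ, add(SZ, Z)))
  step 2: add(S(add(Z, Z)), mul(SZ, add(SZ, Z)))
  step 3: S(add(add(Z, Z), mul(SZ, add(SZ, Z))))
  step 4: S(add(Z, mul(SZ, add(SZ, Z))))
  step 5: S(mul(SZ, add(SZ, Z)))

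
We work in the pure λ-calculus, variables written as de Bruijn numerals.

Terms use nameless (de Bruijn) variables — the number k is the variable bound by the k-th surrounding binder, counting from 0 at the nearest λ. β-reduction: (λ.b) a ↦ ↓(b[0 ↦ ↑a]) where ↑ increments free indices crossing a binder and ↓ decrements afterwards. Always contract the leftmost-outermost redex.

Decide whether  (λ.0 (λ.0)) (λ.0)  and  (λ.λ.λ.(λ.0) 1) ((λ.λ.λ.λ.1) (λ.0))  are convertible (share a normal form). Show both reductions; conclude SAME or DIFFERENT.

Answer: DIFFERENT — A ⇓ λ.0, B ⇓ λ.λ.1

Derivation:
Term A:
  start: (λ.0 (λ.0)) (λ.0)
  →1  (λ.0) (λ.0)
  →2  λ.0

Term B:
  start: (λ.λ.λ.(λ.0) 1) ((λ.λ.λ.λ.1) (λ.0))
  →1  λ.λ.(λ.0) 1
  →2  λ.λ.1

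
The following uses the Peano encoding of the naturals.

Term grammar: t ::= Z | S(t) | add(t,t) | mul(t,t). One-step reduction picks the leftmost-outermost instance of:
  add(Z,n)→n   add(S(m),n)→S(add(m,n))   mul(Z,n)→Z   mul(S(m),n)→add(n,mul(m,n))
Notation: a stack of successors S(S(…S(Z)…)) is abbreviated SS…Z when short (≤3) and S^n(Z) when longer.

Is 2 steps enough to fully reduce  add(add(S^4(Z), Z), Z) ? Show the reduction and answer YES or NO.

  start: add(add(S^4(Z), Z), Z)
  →1  add(S(add(SSSZ, Z)), Z)
  →2  S(add(add(SSSZ, Z), Z))

Answer: NO — after 2 steps the term is S(add(add(SSSZ, Z), Z)), not yet normal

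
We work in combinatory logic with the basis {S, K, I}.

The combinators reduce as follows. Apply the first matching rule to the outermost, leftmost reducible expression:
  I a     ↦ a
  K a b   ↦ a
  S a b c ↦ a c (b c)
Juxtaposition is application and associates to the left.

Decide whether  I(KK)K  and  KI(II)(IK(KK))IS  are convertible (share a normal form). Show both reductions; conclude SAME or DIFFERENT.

Answer: SAME — A ⇓ K, B ⇓ K

Derivation:
Term A:
  start: I(KK)K
  step 1: KKK
  step 2: K

Term B:
  start: KI(II)(IK(KK))IS
  step 1: I(IK(KK))IS
  step 2: IK(KK)IS
  step 3: K(KK)IS
  step 4: KKS
  step 5: K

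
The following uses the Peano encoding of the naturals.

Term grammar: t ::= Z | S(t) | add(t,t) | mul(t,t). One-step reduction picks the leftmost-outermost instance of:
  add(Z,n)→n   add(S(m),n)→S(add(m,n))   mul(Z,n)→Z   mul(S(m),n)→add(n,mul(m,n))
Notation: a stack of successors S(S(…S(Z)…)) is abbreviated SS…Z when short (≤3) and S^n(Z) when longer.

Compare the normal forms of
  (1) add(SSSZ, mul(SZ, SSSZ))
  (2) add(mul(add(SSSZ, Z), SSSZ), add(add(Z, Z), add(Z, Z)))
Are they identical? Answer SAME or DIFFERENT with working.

Term A:
  start: add(SSSZ, mul(SZ, SSSZ))
  →1  S(add(SSZ, mul(SZ, SSSZ)))
  →2  S(S(add(SZ, mul(SZ, SSSZ))))
  →3  S(S(S(add(Z, mul(SZ, SSSZ)))))
  →4  S(S(S(mul(SZ, SSSZ))))
  →5  S(S(S(add(SSSZ, mul(Z, SSSZ)))))
  →6  S(S(S(S(add(SSZ, mul(Z, SSSZ))))))
  →7  S(S(S(S(S(add(SZ, mul(Z, SSSZ)))))))
  →8  S(S(S(S(S(S(add(Z, mul(Z, SSSZ))))))))
  →9  S(S(S(S(S(S(mul(Z, SSSZ)))))))
  →10  S^6(Z)

Term B:
  start: add(mul(add(SSSZ, Z), SSSZ), add(add(Z, Z), add(Z, Z)))
  →1  add(mul(S(add(SSZ, Z)), SSSZ), add(add(Z, Z), add(Z, Z)))
  →2  add(add(SSSZ, mul(add(SSZ, Z), SSSZ)), add(add(Z, Z), add(Z, Z)))
  →3  add(S(add(SSZ, mul(add(SSZ, Z), SSSZ))), add(add(Z, Z), add(Z, Z)))
  →4  S(add(add(SSZ, mul(add(SSZ, Z), SSSZ)), add(add(Z, Z), add(Z, Z))))
  →5  S(add(S(add(SZ, mul(add(SSZ, Z), SSSZ))), add(add(Z, Z), add(Z, Z))))
  →6  S(S(add(add(SZ, mul(add(SSZ, Z), SSSZ)), add(add(Z, Z), add(Z, Z)))))
  →7  S(S(add(S(add(Z, mul(add(SSZ, Z), SSSZ))), add(add(Z, Z), add(Z, Z)))))
  →8  S(S(S(add(add(Z, mul(add(SSZ, Z), SSSZ)), add(add(Z, Z), add(Z, Z))))))
  →9  S(S(S(add(mul(add(SSZ, Z), SSSZ), add(add(Z, Z), add(Z, Z))))))
  →10  S(S(S(add(mul(S(add(SZ, Z)), SSSZ), add(add(Z, Z), add(Z, Z))))))
  →11  S(S(S(add(add(SSSZ, mul(add(SZ, Z), SSSZ)), add(add(Z, Z), add(Z, Z))))))
  →12  S(S(S(add(S(add(SSZ, mul(add(SZ, Z), SSSZ))), add(add(Z, Z), add(Z, Z))))))
  →13  S(S(S(S(add(add(SSZ, mul(add(SZ, Z), SSSZ)), add(add(Z, Z), add(Z, Z)))))))
  →14  S(S(S(S(add(S(add(SZ, mul(add(SZ, Z), SSSZ))), add(add(Z, Z), add(Z, Z)))))))
  →15  S(S(S(S(S(add(add(SZ, mul(add(SZ, Z), SSSZ)), add(add(Z, Z), add(Z, Z))))))))
  →16  S(S(S(S(S(add(S(add(Z, mul(add(SZ, Z), SSSZ))), add(add(Z, Z), add(Z, Z))))))))
  →17  S(S(S(S(S(S(add(add(Z, mul(add(SZ, Z), SSSZ)), add(add(Z, Z), add(Z, Z)))))))))
  →18  S(S(S(S(S(S(add(mul(add(SZ, Z), SSSZ), add(add(Z, Z), add(Z, Z)))))))))
  →19  S(S(S(S(S(S(add(mul(S(add(Z, Z)), SSSZ), add(add(Z, Z), add(Z, Z)))))))))
  →20  S(S(S(S(S(S(add(add(SSSZ, mul(add(Z, Z), SSSZ)), add(add(Z, Z), add(Z, Z)))))))))
  →21  S(S(S(S(S(S(add(S(add(SSZ, mul(add(Z, Z), SSSZ))), add(add(Z, Z), add(Z, Z)))))))))
  →22  S(S(S(S(S(S(S(add(add(SSZ, mul(add(Z, Z), SSSZ)), add(add(Z, Z), add(Z, Z))))))))))
  →23  S(S(S(S(S(S(S(add(S(add(SZ, mul(add(Z, Z), SSSZ))), add(add(Z, Z), add(Z, Z))))))))))
  →24  S(S(S(S(S(S(S(S(add(add(SZ, mul(add(Z, Z), SSSZ)), add(add(Z, Z), add(Z, Z)))))))))))
  →25  S(S(S(S(S(S(S(S(add(S(add(Z, mul(add(Z, Z), SSSZ))), add(add(Z, Z), add(Z, Z)))))))))))
  →26  S(S(S(S(S(S(S(S(S(add(add(Z, mul(add(Z, Z), SSSZ)), add(add(Z, Z), add(Z, Z))))))))))))
  →27  S(S(S(S(S(S(S(S(S(add(mul(add(Z, Z), SSSZ), add(add(Z, Z), add(Z, Z))))))))))))
  →28  S(S(S(S(S(S(S(S(S(add(mul(Z, SSSZ), add(add(Z, Z), add(Z, Z))))))))))))
  →29  S(S(S(S(S(S(S(S(S(add(Z, add(add(Z, Z), add(Z, Z))))))))))))
  →30  S(S(S(S(S(S(S(S(S(add(add(Z, Z), add(Z, Z)))))))))))
  →31  S(S(S(S(S(S(S(S(S(add(Z, add(Z, Z)))))))))))
  →32  S(S(S(S(S(S(S(S(S(add(Z, Z))))))))))
  →33  S^9(Z)

Answer: DIFFERENT — A ⇓ S^6(Z), B ⇓ S^9(Z)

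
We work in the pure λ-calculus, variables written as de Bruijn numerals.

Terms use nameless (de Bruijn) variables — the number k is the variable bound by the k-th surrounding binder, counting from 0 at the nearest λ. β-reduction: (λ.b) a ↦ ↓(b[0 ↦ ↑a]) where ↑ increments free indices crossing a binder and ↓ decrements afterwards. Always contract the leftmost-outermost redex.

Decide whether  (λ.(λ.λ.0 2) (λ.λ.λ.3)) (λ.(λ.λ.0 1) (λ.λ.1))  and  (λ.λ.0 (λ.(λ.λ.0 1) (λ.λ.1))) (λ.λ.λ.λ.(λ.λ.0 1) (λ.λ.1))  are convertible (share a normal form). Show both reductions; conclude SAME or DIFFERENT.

Term A:
  start: (λ.(λ.λ.0 2) (λ.λ.λ.3)) (λ.(λ.λ.0 1) (λ.λ.1))
  step 1: (λ.λ.0 (λ.(λ.λ.0 1) (λ.λ.1))) (λ.λ.λ.λ.(λ.λ.0 1) (λ.λ.1))
  step 2: λ.0 (λ.(λ.λ.0 1) (λ.λ.1))
  step 3: λ.0 (λ.λ.0 (λ.λ.1))

Term B:
  start: (λ.λ.0 (λ.(λ.λ.0 1) (λ.λ.1))) (λ.λ.λ.λ.(λ.λ.0 1) (λ.λ.1))
  step 1: λ.0 (λ.(λ.λ.0 1) (λ.λ.1))
  step 2: λ.0 (λ.λ.0 (λ.λ.1))

Answer: SAME — A ⇓ λ.0 (λ.λ.0 (λ.λ.1)), B ⇓ λ.0 (λ.λ.0 (λ.λ.1))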